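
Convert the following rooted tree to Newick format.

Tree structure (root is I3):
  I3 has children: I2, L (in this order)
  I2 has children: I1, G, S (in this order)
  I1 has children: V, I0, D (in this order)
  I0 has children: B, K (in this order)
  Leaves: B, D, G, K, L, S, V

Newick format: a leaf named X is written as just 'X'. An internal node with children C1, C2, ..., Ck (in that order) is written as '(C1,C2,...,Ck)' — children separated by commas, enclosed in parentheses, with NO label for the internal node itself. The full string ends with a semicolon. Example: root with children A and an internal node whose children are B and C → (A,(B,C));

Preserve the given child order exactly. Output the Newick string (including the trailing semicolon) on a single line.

internal I3 with children ['I2', 'L']
  internal I2 with children ['I1', 'G', 'S']
    internal I1 with children ['V', 'I0', 'D']
      leaf 'V' → 'V'
      internal I0 with children ['B', 'K']
        leaf 'B' → 'B'
        leaf 'K' → 'K'
      → '(B,K)'
      leaf 'D' → 'D'
    → '(V,(B,K),D)'
    leaf 'G' → 'G'
    leaf 'S' → 'S'
  → '((V,(B,K),D),G,S)'
  leaf 'L' → 'L'
→ '(((V,(B,K),D),G,S),L)'
Final: (((V,(B,K),D),G,S),L);

Answer: (((V,(B,K),D),G,S),L);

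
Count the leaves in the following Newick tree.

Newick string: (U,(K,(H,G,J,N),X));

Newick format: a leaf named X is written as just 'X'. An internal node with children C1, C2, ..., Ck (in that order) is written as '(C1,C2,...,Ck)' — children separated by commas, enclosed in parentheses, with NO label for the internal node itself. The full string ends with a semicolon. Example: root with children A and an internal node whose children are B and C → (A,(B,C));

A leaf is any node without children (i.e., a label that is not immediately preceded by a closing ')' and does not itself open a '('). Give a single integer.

Answer: 7

Derivation:
Newick: (U,(K,(H,G,J,N),X));
Scan left-to-right; a leaf is any maximal label run not followed by '(':
  pos 1: leaf 'U' → count = 1
  pos 4: leaf 'K' → count = 2
  pos 7: leaf 'H' → count = 3
  pos 9: leaf 'G' → count = 4
  pos 11: leaf 'J' → count = 5
  pos 13: leaf 'N' → count = 6
  pos 16: leaf 'X' → count = 7
Total leaves: 7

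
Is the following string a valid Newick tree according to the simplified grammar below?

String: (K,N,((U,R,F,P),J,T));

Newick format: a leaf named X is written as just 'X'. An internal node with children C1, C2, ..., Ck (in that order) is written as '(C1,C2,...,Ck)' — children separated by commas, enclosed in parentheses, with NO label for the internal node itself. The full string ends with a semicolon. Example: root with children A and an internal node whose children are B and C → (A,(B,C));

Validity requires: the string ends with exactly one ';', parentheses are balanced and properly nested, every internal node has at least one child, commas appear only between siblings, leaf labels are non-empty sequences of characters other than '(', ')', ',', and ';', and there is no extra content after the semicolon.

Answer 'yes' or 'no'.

Input: (K,N,((U,R,F,P),J,T));
Paren balance: 3 '(' vs 3 ')' OK
Ends with single ';': True
Full parse: OK
Valid: True

Answer: yes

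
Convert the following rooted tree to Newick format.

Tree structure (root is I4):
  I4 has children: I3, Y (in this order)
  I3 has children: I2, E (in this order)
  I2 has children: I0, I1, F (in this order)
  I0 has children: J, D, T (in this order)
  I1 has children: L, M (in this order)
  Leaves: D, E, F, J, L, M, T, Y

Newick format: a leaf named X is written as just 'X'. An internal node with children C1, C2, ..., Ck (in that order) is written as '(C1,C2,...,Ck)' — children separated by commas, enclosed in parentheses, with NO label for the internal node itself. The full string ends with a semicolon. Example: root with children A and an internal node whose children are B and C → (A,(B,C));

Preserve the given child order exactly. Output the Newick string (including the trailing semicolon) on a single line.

Answer: ((((J,D,T),(L,M),F),E),Y);

Derivation:
internal I4 with children ['I3', 'Y']
  internal I3 with children ['I2', 'E']
    internal I2 with children ['I0', 'I1', 'F']
      internal I0 with children ['J', 'D', 'T']
        leaf 'J' → 'J'
        leaf 'D' → 'D'
        leaf 'T' → 'T'
      → '(J,D,T)'
      internal I1 with children ['L', 'M']
        leaf 'L' → 'L'
        leaf 'M' → 'M'
      → '(L,M)'
      leaf 'F' → 'F'
    → '((J,D,T),(L,M),F)'
    leaf 'E' → 'E'
  → '(((J,D,T),(L,M),F),E)'
  leaf 'Y' → 'Y'
→ '((((J,D,T),(L,M),F),E),Y)'
Final: ((((J,D,T),(L,M),F),E),Y);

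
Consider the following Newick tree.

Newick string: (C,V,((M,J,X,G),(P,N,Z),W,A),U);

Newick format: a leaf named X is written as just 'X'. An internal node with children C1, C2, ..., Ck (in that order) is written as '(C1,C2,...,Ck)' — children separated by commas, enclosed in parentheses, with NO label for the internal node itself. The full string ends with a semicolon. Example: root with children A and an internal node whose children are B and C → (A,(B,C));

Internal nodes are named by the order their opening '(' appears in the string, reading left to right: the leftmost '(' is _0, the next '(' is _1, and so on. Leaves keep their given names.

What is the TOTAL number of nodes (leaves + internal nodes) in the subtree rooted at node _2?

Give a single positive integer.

Answer: 5

Derivation:
Newick: (C,V,((M,J,X,G),(P,N,Z),W,A),U);
Locate _2: it is the '(' at position 6 (the 3rd '(' reading left to right).
Query: subtree rooted at _2
_2: subtree_size = 1 + 4
  M: subtree_size = 1 + 0
  J: subtree_size = 1 + 0
  X: subtree_size = 1 + 0
  G: subtree_size = 1 + 0
Total subtree size of _2: 5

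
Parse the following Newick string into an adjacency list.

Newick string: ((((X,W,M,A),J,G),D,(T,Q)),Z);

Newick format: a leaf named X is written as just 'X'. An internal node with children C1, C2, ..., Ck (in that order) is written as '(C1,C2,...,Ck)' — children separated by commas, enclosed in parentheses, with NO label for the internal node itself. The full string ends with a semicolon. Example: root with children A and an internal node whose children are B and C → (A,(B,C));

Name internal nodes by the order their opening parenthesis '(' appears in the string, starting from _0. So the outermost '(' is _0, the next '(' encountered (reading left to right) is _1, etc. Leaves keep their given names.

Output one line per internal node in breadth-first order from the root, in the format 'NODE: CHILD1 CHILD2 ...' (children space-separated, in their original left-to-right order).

Input: ((((X,W,M,A),J,G),D,(T,Q)),Z);
Scanning left-to-right, naming '(' by encounter order:
  pos 0: '(' -> open internal node _0 (depth 1)
  pos 1: '(' -> open internal node _1 (depth 2)
  pos 2: '(' -> open internal node _2 (depth 3)
  pos 3: '(' -> open internal node _3 (depth 4)
  pos 11: ')' -> close internal node _3 (now at depth 3)
  pos 16: ')' -> close internal node _2 (now at depth 2)
  pos 20: '(' -> open internal node _4 (depth 3)
  pos 24: ')' -> close internal node _4 (now at depth 2)
  pos 25: ')' -> close internal node _1 (now at depth 1)
  pos 28: ')' -> close internal node _0 (now at depth 0)
Total internal nodes: 5
BFS adjacency from root:
  _0: _1 Z
  _1: _2 D _4
  _2: _3 J G
  _4: T Q
  _3: X W M A

Answer: _0: _1 Z
_1: _2 D _4
_2: _3 J G
_4: T Q
_3: X W M A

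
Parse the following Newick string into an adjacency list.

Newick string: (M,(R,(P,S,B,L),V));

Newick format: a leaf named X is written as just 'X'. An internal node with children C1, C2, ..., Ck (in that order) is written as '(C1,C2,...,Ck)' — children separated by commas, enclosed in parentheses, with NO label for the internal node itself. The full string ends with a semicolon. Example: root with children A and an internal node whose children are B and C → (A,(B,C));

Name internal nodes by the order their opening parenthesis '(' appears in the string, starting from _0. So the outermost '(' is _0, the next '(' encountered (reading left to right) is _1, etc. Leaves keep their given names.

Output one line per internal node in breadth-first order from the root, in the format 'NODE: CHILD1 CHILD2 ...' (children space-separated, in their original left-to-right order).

Input: (M,(R,(P,S,B,L),V));
Scanning left-to-right, naming '(' by encounter order:
  pos 0: '(' -> open internal node _0 (depth 1)
  pos 3: '(' -> open internal node _1 (depth 2)
  pos 6: '(' -> open internal node _2 (depth 3)
  pos 14: ')' -> close internal node _2 (now at depth 2)
  pos 17: ')' -> close internal node _1 (now at depth 1)
  pos 18: ')' -> close internal node _0 (now at depth 0)
Total internal nodes: 3
BFS adjacency from root:
  _0: M _1
  _1: R _2 V
  _2: P S B L

Answer: _0: M _1
_1: R _2 V
_2: P S B L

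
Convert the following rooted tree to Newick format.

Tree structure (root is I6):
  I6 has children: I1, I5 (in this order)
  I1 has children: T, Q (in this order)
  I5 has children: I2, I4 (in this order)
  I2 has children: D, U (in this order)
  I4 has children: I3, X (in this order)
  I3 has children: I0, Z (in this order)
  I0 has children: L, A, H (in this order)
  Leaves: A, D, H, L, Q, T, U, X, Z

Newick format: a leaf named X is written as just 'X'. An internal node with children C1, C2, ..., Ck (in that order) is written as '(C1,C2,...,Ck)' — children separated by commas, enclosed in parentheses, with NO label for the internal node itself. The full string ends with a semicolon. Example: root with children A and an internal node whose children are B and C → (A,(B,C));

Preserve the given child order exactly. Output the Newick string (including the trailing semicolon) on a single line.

Answer: ((T,Q),((D,U),(((L,A,H),Z),X)));

Derivation:
internal I6 with children ['I1', 'I5']
  internal I1 with children ['T', 'Q']
    leaf 'T' → 'T'
    leaf 'Q' → 'Q'
  → '(T,Q)'
  internal I5 with children ['I2', 'I4']
    internal I2 with children ['D', 'U']
      leaf 'D' → 'D'
      leaf 'U' → 'U'
    → '(D,U)'
    internal I4 with children ['I3', 'X']
      internal I3 with children ['I0', 'Z']
        internal I0 with children ['L', 'A', 'H']
          leaf 'L' → 'L'
          leaf 'A' → 'A'
          leaf 'H' → 'H'
        → '(L,A,H)'
        leaf 'Z' → 'Z'
      → '((L,A,H),Z)'
      leaf 'X' → 'X'
    → '(((L,A,H),Z),X)'
  → '((D,U),(((L,A,H),Z),X))'
→ '((T,Q),((D,U),(((L,A,H),Z),X)))'
Final: ((T,Q),((D,U),(((L,A,H),Z),X)));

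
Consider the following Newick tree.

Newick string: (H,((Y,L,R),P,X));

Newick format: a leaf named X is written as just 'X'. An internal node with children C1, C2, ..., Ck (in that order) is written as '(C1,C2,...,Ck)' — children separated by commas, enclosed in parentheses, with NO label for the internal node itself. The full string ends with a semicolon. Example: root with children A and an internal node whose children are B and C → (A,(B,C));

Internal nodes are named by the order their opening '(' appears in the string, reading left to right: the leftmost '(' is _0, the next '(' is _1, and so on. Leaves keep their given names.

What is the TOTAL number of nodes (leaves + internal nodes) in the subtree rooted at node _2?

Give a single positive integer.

Newick: (H,((Y,L,R),P,X));
Locate _2: it is the '(' at position 4 (the 3rd '(' reading left to right).
Query: subtree rooted at _2
_2: subtree_size = 1 + 3
  Y: subtree_size = 1 + 0
  L: subtree_size = 1 + 0
  R: subtree_size = 1 + 0
Total subtree size of _2: 4

Answer: 4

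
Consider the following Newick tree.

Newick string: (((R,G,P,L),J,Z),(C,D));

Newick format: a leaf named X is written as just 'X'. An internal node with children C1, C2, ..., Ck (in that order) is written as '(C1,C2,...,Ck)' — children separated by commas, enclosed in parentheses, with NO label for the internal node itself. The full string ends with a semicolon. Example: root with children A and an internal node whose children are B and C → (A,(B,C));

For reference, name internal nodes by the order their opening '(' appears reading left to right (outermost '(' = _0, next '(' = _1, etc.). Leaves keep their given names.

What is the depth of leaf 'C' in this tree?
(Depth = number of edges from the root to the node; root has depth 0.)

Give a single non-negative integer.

Newick: (((R,G,P,L),J,Z),(C,D));
Naming internals by '(' encounter order: outermost '(' = _0, next = _1, ...
Query node: C
Path from root: _0 -> _3 -> C
Depth of C: 2 (number of edges from root)

Answer: 2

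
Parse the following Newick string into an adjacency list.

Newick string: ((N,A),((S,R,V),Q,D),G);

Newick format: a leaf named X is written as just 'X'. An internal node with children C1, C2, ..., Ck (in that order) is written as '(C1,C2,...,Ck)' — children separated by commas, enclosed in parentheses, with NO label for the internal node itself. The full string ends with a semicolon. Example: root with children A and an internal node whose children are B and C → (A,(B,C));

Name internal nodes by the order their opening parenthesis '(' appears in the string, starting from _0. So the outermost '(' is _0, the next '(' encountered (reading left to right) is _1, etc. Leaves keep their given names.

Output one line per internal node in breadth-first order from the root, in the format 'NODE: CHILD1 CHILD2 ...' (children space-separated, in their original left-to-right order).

Input: ((N,A),((S,R,V),Q,D),G);
Scanning left-to-right, naming '(' by encounter order:
  pos 0: '(' -> open internal node _0 (depth 1)
  pos 1: '(' -> open internal node _1 (depth 2)
  pos 5: ')' -> close internal node _1 (now at depth 1)
  pos 7: '(' -> open internal node _2 (depth 2)
  pos 8: '(' -> open internal node _3 (depth 3)
  pos 14: ')' -> close internal node _3 (now at depth 2)
  pos 19: ')' -> close internal node _2 (now at depth 1)
  pos 22: ')' -> close internal node _0 (now at depth 0)
Total internal nodes: 4
BFS adjacency from root:
  _0: _1 _2 G
  _1: N A
  _2: _3 Q D
  _3: S R V

Answer: _0: _1 _2 G
_1: N A
_2: _3 Q D
_3: S R V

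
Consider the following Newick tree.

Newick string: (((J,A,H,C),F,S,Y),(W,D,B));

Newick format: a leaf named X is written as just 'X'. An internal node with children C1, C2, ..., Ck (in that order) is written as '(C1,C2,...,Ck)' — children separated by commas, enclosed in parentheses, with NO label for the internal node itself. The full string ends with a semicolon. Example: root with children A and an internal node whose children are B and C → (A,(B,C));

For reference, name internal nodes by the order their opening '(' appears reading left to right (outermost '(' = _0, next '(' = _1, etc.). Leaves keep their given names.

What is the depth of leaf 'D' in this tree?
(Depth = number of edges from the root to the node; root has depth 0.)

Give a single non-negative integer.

Answer: 2

Derivation:
Newick: (((J,A,H,C),F,S,Y),(W,D,B));
Naming internals by '(' encounter order: outermost '(' = _0, next = _1, ...
Query node: D
Path from root: _0 -> _3 -> D
Depth of D: 2 (number of edges from root)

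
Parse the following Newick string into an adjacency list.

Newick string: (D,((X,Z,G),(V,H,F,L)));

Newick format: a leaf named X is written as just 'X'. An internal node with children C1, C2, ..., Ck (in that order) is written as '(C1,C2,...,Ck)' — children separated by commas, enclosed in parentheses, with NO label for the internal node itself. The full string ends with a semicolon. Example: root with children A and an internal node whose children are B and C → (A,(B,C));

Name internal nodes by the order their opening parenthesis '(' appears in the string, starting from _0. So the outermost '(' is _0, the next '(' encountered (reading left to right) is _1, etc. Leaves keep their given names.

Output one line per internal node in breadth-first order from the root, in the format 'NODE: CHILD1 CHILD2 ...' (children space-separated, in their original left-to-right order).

Input: (D,((X,Z,G),(V,H,F,L)));
Scanning left-to-right, naming '(' by encounter order:
  pos 0: '(' -> open internal node _0 (depth 1)
  pos 3: '(' -> open internal node _1 (depth 2)
  pos 4: '(' -> open internal node _2 (depth 3)
  pos 10: ')' -> close internal node _2 (now at depth 2)
  pos 12: '(' -> open internal node _3 (depth 3)
  pos 20: ')' -> close internal node _3 (now at depth 2)
  pos 21: ')' -> close internal node _1 (now at depth 1)
  pos 22: ')' -> close internal node _0 (now at depth 0)
Total internal nodes: 4
BFS adjacency from root:
  _0: D _1
  _1: _2 _3
  _2: X Z G
  _3: V H F L

Answer: _0: D _1
_1: _2 _3
_2: X Z G
_3: V H F L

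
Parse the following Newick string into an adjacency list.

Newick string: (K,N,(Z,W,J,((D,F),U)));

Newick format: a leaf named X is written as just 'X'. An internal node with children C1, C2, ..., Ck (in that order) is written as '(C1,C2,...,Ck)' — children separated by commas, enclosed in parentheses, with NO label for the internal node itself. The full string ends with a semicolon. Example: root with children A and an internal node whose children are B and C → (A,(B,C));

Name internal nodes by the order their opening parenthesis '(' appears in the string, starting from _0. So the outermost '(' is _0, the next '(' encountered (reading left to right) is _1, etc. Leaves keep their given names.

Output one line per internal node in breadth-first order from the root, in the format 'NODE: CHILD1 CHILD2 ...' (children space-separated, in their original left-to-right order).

Input: (K,N,(Z,W,J,((D,F),U)));
Scanning left-to-right, naming '(' by encounter order:
  pos 0: '(' -> open internal node _0 (depth 1)
  pos 5: '(' -> open internal node _1 (depth 2)
  pos 12: '(' -> open internal node _2 (depth 3)
  pos 13: '(' -> open internal node _3 (depth 4)
  pos 17: ')' -> close internal node _3 (now at depth 3)
  pos 20: ')' -> close internal node _2 (now at depth 2)
  pos 21: ')' -> close internal node _1 (now at depth 1)
  pos 22: ')' -> close internal node _0 (now at depth 0)
Total internal nodes: 4
BFS adjacency from root:
  _0: K N _1
  _1: Z W J _2
  _2: _3 U
  _3: D F

Answer: _0: K N _1
_1: Z W J _2
_2: _3 U
_3: D F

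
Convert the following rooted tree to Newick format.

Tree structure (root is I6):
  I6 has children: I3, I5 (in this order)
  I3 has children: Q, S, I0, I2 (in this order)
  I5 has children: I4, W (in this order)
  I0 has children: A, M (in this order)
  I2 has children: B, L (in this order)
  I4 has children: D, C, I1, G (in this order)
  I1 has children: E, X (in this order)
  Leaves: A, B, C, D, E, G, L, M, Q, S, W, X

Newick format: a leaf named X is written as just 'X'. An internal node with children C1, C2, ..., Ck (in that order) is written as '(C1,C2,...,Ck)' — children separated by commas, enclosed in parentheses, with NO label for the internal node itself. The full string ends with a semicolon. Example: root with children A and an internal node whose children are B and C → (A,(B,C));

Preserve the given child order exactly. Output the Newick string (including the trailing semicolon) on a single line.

Answer: ((Q,S,(A,M),(B,L)),((D,C,(E,X),G),W));

Derivation:
internal I6 with children ['I3', 'I5']
  internal I3 with children ['Q', 'S', 'I0', 'I2']
    leaf 'Q' → 'Q'
    leaf 'S' → 'S'
    internal I0 with children ['A', 'M']
      leaf 'A' → 'A'
      leaf 'M' → 'M'
    → '(A,M)'
    internal I2 with children ['B', 'L']
      leaf 'B' → 'B'
      leaf 'L' → 'L'
    → '(B,L)'
  → '(Q,S,(A,M),(B,L))'
  internal I5 with children ['I4', 'W']
    internal I4 with children ['D', 'C', 'I1', 'G']
      leaf 'D' → 'D'
      leaf 'C' → 'C'
      internal I1 with children ['E', 'X']
        leaf 'E' → 'E'
        leaf 'X' → 'X'
      → '(E,X)'
      leaf 'G' → 'G'
    → '(D,C,(E,X),G)'
    leaf 'W' → 'W'
  → '((D,C,(E,X),G),W)'
→ '((Q,S,(A,M),(B,L)),((D,C,(E,X),G),W))'
Final: ((Q,S,(A,M),(B,L)),((D,C,(E,X),G),W));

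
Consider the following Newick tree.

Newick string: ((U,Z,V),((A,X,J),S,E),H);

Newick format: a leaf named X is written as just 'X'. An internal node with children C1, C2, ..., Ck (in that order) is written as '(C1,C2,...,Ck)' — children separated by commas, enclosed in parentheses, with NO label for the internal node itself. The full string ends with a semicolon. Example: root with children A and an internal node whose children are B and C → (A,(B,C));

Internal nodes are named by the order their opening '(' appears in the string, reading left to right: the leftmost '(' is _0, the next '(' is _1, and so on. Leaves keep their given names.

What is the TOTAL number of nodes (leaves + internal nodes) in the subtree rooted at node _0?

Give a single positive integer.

Answer: 13

Derivation:
Newick: ((U,Z,V),((A,X,J),S,E),H);
Locate _0: it is the '(' at position 0 (the 1st '(' reading left to right).
Query: subtree rooted at _0
_0: subtree_size = 1 + 12
  _1: subtree_size = 1 + 3
    U: subtree_size = 1 + 0
    Z: subtree_size = 1 + 0
    V: subtree_size = 1 + 0
  _2: subtree_size = 1 + 6
    _3: subtree_size = 1 + 3
      A: subtree_size = 1 + 0
      X: subtree_size = 1 + 0
      J: subtree_size = 1 + 0
    S: subtree_size = 1 + 0
    E: subtree_size = 1 + 0
  H: subtree_size = 1 + 0
Total subtree size of _0: 13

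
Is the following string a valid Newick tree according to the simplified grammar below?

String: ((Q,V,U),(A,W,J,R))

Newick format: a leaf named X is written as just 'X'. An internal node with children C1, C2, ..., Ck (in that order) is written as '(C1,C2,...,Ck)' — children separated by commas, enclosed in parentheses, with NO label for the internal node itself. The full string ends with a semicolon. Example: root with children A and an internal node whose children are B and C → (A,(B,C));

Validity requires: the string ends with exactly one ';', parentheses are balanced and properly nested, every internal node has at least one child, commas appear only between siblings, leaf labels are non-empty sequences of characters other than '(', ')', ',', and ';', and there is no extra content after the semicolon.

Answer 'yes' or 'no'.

Answer: no

Derivation:
Input: ((Q,V,U),(A,W,J,R))
Paren balance: 3 '(' vs 3 ')' OK
Ends with single ';': False
Full parse: FAILS (must end with ;)
Valid: False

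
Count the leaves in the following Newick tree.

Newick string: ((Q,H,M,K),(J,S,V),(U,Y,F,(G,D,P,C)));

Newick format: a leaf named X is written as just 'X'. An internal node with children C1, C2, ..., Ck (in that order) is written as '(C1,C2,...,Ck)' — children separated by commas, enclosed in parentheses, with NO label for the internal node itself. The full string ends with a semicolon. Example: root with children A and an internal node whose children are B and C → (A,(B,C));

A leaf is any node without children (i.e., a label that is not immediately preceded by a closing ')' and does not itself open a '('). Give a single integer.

Answer: 14

Derivation:
Newick: ((Q,H,M,K),(J,S,V),(U,Y,F,(G,D,P,C)));
Scan left-to-right; a leaf is any maximal label run not followed by '(':
  pos 2: leaf 'Q' → count = 1
  pos 4: leaf 'H' → count = 2
  pos 6: leaf 'M' → count = 3
  pos 8: leaf 'K' → count = 4
  pos 12: leaf 'J' → count = 5
  pos 14: leaf 'S' → count = 6
  pos 16: leaf 'V' → count = 7
  pos 20: leaf 'U' → count = 8
  pos 22: leaf 'Y' → count = 9
  pos 24: leaf 'F' → count = 10
  pos 27: leaf 'G' → count = 11
  pos 29: leaf 'D' → count = 12
  pos 31: leaf 'P' → count = 13
  pos 33: leaf 'C' → count = 14
Total leaves: 14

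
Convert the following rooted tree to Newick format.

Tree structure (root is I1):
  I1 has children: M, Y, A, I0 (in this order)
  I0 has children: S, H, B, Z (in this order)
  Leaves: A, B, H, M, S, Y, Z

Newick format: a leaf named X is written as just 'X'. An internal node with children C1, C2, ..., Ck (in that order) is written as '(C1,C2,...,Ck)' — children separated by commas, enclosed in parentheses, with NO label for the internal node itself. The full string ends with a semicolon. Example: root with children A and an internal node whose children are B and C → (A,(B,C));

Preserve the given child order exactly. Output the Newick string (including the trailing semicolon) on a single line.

Answer: (M,Y,A,(S,H,B,Z));

Derivation:
internal I1 with children ['M', 'Y', 'A', 'I0']
  leaf 'M' → 'M'
  leaf 'Y' → 'Y'
  leaf 'A' → 'A'
  internal I0 with children ['S', 'H', 'B', 'Z']
    leaf 'S' → 'S'
    leaf 'H' → 'H'
    leaf 'B' → 'B'
    leaf 'Z' → 'Z'
  → '(S,H,B,Z)'
→ '(M,Y,A,(S,H,B,Z))'
Final: (M,Y,A,(S,H,B,Z));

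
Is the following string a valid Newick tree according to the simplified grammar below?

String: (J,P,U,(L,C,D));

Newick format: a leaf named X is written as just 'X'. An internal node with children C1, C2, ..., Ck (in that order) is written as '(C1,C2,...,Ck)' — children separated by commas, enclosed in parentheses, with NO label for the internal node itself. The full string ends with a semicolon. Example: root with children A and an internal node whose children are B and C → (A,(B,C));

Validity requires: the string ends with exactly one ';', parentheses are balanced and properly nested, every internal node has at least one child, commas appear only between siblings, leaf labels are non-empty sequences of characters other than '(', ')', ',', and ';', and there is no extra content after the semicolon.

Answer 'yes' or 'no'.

Input: (J,P,U,(L,C,D));
Paren balance: 2 '(' vs 2 ')' OK
Ends with single ';': True
Full parse: OK
Valid: True

Answer: yes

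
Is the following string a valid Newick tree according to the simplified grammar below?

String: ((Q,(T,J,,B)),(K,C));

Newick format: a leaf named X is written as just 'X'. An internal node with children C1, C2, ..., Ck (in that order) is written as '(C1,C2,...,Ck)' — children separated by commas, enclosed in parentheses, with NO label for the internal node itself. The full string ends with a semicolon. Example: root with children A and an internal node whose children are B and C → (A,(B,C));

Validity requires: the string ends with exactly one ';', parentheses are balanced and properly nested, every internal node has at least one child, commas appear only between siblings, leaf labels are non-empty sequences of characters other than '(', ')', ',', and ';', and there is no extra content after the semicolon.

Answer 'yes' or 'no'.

Answer: no

Derivation:
Input: ((Q,(T,J,,B)),(K,C));
Paren balance: 4 '(' vs 4 ')' OK
Ends with single ';': True
Full parse: FAILS (empty leaf label at pos 9)
Valid: False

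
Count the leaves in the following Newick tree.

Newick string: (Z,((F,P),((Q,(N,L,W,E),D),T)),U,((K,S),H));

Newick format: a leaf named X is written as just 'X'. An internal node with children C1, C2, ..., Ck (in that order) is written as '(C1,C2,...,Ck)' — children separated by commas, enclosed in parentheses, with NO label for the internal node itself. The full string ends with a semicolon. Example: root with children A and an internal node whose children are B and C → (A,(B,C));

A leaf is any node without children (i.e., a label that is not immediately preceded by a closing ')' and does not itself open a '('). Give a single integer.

Answer: 14

Derivation:
Newick: (Z,((F,P),((Q,(N,L,W,E),D),T)),U,((K,S),H));
Scan left-to-right; a leaf is any maximal label run not followed by '(':
  pos 1: leaf 'Z' → count = 1
  pos 5: leaf 'F' → count = 2
  pos 7: leaf 'P' → count = 3
  pos 12: leaf 'Q' → count = 4
  pos 15: leaf 'N' → count = 5
  pos 17: leaf 'L' → count = 6
  pos 19: leaf 'W' → count = 7
  pos 21: leaf 'E' → count = 8
  pos 24: leaf 'D' → count = 9
  pos 27: leaf 'T' → count = 10
  pos 31: leaf 'U' → count = 11
  pos 35: leaf 'K' → count = 12
  pos 37: leaf 'S' → count = 13
  pos 40: leaf 'H' → count = 14
Total leaves: 14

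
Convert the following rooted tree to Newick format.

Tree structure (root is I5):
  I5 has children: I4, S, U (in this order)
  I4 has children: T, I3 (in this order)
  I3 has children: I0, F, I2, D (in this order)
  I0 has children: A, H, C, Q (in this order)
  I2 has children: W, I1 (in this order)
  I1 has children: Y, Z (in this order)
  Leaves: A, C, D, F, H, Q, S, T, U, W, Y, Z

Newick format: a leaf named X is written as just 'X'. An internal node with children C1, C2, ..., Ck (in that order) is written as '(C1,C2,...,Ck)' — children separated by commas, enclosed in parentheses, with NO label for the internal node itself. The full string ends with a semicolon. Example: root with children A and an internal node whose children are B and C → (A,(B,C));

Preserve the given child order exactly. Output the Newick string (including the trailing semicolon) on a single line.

internal I5 with children ['I4', 'S', 'U']
  internal I4 with children ['T', 'I3']
    leaf 'T' → 'T'
    internal I3 with children ['I0', 'F', 'I2', 'D']
      internal I0 with children ['A', 'H', 'C', 'Q']
        leaf 'A' → 'A'
        leaf 'H' → 'H'
        leaf 'C' → 'C'
        leaf 'Q' → 'Q'
      → '(A,H,C,Q)'
      leaf 'F' → 'F'
      internal I2 with children ['W', 'I1']
        leaf 'W' → 'W'
        internal I1 with children ['Y', 'Z']
          leaf 'Y' → 'Y'
          leaf 'Z' → 'Z'
        → '(Y,Z)'
      → '(W,(Y,Z))'
      leaf 'D' → 'D'
    → '((A,H,C,Q),F,(W,(Y,Z)),D)'
  → '(T,((A,H,C,Q),F,(W,(Y,Z)),D))'
  leaf 'S' → 'S'
  leaf 'U' → 'U'
→ '((T,((A,H,C,Q),F,(W,(Y,Z)),D)),S,U)'
Final: ((T,((A,H,C,Q),F,(W,(Y,Z)),D)),S,U);

Answer: ((T,((A,H,C,Q),F,(W,(Y,Z)),D)),S,U);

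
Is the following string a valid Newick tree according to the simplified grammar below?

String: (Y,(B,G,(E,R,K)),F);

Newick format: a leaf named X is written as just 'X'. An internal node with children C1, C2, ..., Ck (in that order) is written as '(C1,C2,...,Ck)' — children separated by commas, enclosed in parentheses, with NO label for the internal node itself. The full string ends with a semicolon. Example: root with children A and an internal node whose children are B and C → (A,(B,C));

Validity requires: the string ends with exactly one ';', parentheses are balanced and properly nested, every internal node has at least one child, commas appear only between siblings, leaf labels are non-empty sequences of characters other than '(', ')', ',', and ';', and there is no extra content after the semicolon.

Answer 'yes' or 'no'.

Input: (Y,(B,G,(E,R,K)),F);
Paren balance: 3 '(' vs 3 ')' OK
Ends with single ';': True
Full parse: OK
Valid: True

Answer: yes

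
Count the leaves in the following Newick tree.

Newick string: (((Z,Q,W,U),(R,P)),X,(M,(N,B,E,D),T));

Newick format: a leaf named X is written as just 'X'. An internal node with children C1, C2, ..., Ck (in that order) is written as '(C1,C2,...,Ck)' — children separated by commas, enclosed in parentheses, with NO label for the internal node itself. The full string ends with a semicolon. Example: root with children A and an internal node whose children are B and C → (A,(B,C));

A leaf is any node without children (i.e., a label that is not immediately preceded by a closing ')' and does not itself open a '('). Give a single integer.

Newick: (((Z,Q,W,U),(R,P)),X,(M,(N,B,E,D),T));
Scan left-to-right; a leaf is any maximal label run not followed by '(':
  pos 3: leaf 'Z' → count = 1
  pos 5: leaf 'Q' → count = 2
  pos 7: leaf 'W' → count = 3
  pos 9: leaf 'U' → count = 4
  pos 13: leaf 'R' → count = 5
  pos 15: leaf 'P' → count = 6
  pos 19: leaf 'X' → count = 7
  pos 22: leaf 'M' → count = 8
  pos 25: leaf 'N' → count = 9
  pos 27: leaf 'B' → count = 10
  pos 29: leaf 'E' → count = 11
  pos 31: leaf 'D' → count = 12
  pos 34: leaf 'T' → count = 13
Total leaves: 13

Answer: 13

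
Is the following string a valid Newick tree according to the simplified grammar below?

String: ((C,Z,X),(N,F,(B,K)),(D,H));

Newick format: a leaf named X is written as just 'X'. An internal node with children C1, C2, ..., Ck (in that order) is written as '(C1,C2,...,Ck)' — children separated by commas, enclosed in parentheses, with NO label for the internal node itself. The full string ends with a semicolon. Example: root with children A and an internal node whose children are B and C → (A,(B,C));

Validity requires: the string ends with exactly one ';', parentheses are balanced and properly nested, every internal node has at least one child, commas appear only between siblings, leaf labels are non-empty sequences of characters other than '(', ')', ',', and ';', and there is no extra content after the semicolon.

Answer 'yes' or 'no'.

Input: ((C,Z,X),(N,F,(B,K)),(D,H));
Paren balance: 5 '(' vs 5 ')' OK
Ends with single ';': True
Full parse: OK
Valid: True

Answer: yes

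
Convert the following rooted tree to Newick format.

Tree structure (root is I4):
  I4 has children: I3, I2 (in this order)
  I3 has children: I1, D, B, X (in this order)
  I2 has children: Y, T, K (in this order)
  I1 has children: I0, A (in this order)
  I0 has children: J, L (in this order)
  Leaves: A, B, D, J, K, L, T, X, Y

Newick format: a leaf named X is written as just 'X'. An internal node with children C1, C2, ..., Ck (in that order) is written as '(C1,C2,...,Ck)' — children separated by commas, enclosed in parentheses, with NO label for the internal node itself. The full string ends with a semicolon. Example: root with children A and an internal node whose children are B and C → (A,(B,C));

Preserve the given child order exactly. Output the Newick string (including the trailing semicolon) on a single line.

Answer: ((((J,L),A),D,B,X),(Y,T,K));

Derivation:
internal I4 with children ['I3', 'I2']
  internal I3 with children ['I1', 'D', 'B', 'X']
    internal I1 with children ['I0', 'A']
      internal I0 with children ['J', 'L']
        leaf 'J' → 'J'
        leaf 'L' → 'L'
      → '(J,L)'
      leaf 'A' → 'A'
    → '((J,L),A)'
    leaf 'D' → 'D'
    leaf 'B' → 'B'
    leaf 'X' → 'X'
  → '(((J,L),A),D,B,X)'
  internal I2 with children ['Y', 'T', 'K']
    leaf 'Y' → 'Y'
    leaf 'T' → 'T'
    leaf 'K' → 'K'
  → '(Y,T,K)'
→ '((((J,L),A),D,B,X),(Y,T,K))'
Final: ((((J,L),A),D,B,X),(Y,T,K));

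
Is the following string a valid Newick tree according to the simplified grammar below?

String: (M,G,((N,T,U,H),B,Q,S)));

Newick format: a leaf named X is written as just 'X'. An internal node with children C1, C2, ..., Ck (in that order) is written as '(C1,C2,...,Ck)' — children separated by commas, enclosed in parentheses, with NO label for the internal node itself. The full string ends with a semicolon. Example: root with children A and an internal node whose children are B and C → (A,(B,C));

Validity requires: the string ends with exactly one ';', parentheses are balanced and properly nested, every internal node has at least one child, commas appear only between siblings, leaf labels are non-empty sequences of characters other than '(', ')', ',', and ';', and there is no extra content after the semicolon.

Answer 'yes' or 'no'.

Input: (M,G,((N,T,U,H),B,Q,S)));
Paren balance: 3 '(' vs 4 ')' MISMATCH
Ends with single ';': True
Full parse: FAILS (extra content after tree at pos 23)
Valid: False

Answer: no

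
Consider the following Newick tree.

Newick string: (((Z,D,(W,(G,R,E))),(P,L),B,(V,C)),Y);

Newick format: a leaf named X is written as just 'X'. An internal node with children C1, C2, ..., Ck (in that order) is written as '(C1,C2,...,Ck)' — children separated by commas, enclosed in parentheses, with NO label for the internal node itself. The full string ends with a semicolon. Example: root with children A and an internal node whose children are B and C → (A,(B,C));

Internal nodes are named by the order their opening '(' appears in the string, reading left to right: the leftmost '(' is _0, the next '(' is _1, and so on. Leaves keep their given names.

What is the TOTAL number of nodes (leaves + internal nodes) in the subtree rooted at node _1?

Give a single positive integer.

Answer: 17

Derivation:
Newick: (((Z,D,(W,(G,R,E))),(P,L),B,(V,C)),Y);
Locate _1: it is the '(' at position 1 (the 2nd '(' reading left to right).
Query: subtree rooted at _1
_1: subtree_size = 1 + 16
  _2: subtree_size = 1 + 8
    Z: subtree_size = 1 + 0
    D: subtree_size = 1 + 0
    _3: subtree_size = 1 + 5
      W: subtree_size = 1 + 0
      _4: subtree_size = 1 + 3
        G: subtree_size = 1 + 0
        R: subtree_size = 1 + 0
        E: subtree_size = 1 + 0
  _5: subtree_size = 1 + 2
    P: subtree_size = 1 + 0
    L: subtree_size = 1 + 0
  B: subtree_size = 1 + 0
  _6: subtree_size = 1 + 2
    V: subtree_size = 1 + 0
    C: subtree_size = 1 + 0
Total subtree size of _1: 17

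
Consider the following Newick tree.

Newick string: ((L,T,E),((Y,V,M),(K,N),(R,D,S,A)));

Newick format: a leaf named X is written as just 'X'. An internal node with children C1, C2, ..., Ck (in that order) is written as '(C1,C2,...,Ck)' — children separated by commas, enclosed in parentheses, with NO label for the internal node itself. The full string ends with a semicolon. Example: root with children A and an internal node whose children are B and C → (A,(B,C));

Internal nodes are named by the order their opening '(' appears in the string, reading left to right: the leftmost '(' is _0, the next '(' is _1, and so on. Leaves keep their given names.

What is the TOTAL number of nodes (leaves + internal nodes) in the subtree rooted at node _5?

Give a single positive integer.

Answer: 5

Derivation:
Newick: ((L,T,E),((Y,V,M),(K,N),(R,D,S,A)));
Locate _5: it is the '(' at position 24 (the 6th '(' reading left to right).
Query: subtree rooted at _5
_5: subtree_size = 1 + 4
  R: subtree_size = 1 + 0
  D: subtree_size = 1 + 0
  S: subtree_size = 1 + 0
  A: subtree_size = 1 + 0
Total subtree size of _5: 5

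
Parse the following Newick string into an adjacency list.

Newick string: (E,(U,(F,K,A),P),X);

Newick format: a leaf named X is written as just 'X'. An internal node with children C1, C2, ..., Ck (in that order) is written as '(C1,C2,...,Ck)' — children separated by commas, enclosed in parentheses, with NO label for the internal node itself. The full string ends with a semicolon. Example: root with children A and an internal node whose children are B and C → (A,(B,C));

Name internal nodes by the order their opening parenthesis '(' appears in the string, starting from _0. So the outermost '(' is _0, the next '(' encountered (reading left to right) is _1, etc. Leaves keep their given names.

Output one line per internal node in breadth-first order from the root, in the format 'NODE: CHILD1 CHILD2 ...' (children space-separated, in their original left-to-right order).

Answer: _0: E _1 X
_1: U _2 P
_2: F K A

Derivation:
Input: (E,(U,(F,K,A),P),X);
Scanning left-to-right, naming '(' by encounter order:
  pos 0: '(' -> open internal node _0 (depth 1)
  pos 3: '(' -> open internal node _1 (depth 2)
  pos 6: '(' -> open internal node _2 (depth 3)
  pos 12: ')' -> close internal node _2 (now at depth 2)
  pos 15: ')' -> close internal node _1 (now at depth 1)
  pos 18: ')' -> close internal node _0 (now at depth 0)
Total internal nodes: 3
BFS adjacency from root:
  _0: E _1 X
  _1: U _2 P
  _2: F K A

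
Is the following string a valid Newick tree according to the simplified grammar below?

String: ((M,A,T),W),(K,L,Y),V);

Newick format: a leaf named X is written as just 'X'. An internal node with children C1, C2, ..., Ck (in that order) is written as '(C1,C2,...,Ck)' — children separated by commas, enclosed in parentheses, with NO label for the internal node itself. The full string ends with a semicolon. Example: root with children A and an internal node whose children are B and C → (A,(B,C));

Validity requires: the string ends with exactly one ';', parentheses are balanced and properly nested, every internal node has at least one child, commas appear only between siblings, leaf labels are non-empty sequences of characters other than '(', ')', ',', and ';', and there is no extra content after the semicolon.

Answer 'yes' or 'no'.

Answer: no

Derivation:
Input: ((M,A,T),W),(K,L,Y),V);
Paren balance: 3 '(' vs 4 ')' MISMATCH
Ends with single ';': True
Full parse: FAILS (extra content after tree at pos 11)
Valid: False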